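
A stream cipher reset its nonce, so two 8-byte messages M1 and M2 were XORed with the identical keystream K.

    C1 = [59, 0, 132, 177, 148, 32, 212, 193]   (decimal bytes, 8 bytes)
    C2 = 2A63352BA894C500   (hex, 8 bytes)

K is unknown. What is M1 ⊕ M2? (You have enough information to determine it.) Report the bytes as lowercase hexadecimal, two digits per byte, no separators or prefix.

1163b19a3cb411c1

C1 ⊕ C2 = (M1 ⊕ K) ⊕ (M2 ⊕ K) = M1 ⊕ M2 — the shared key cancels under XOR.
byte 0: 00111011 XOR 00101010 = 00010001
byte 1: 00000000 XOR 01100011 = 01100011
byte 2: 10000100 XOR 00110101 = 10110001
byte 3: 10110001 XOR 00101011 = 10011010
byte 4: 10010100 XOR 10101000 = 00111100
byte 5: 00100000 XOR 10010100 = 10110100
byte 6: 11010100 XOR 11000101 = 00010001
byte 7: 11000001 XOR 00000000 = 11000001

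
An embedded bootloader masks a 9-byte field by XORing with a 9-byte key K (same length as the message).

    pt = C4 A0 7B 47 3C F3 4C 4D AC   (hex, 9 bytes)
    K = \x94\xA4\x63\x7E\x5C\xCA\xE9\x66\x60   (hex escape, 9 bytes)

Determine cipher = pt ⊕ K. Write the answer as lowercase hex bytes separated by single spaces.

50 04 18 39 60 39 a5 2b cc

c4 xor 94 = 50
a0 xor a4 = 04
7b xor 63 = 18
47 xor 7e = 39
3c xor 5c = 60
f3 xor ca = 39
4c xor e9 = a5
4d xor 66 = 2b
ac xor 60 = cc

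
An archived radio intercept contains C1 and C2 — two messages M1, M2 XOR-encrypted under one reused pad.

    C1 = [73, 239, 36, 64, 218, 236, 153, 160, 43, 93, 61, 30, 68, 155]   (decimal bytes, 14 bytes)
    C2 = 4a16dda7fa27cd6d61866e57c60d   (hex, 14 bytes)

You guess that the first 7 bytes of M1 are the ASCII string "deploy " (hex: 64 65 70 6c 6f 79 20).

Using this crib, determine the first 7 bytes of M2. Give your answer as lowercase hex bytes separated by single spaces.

First, C1 ⊕ C2 = (M1 ⊕ K) ⊕ (M2 ⊕ K) = M1 ⊕ M2, so the key drops out. Then M2 = (M1 ⊕ M2) ⊕ M1 over the first 7 bytes.
byte 0: (49 ^ 4a) ^ 64 = 03 ^ 64 = 67
byte 1: (ef ^ 16) ^ 65 = f9 ^ 65 = 9c
byte 2: (24 ^ dd) ^ 70 = f9 ^ 70 = 89
byte 3: (40 ^ a7) ^ 6c = e7 ^ 6c = 8b
byte 4: (da ^ fa) ^ 6f = 20 ^ 6f = 4f
byte 5: (ec ^ 27) ^ 79 = cb ^ 79 = b2
byte 6: (99 ^ cd) ^ 20 = 54 ^ 20 = 74

67 9c 89 8b 4f b2 74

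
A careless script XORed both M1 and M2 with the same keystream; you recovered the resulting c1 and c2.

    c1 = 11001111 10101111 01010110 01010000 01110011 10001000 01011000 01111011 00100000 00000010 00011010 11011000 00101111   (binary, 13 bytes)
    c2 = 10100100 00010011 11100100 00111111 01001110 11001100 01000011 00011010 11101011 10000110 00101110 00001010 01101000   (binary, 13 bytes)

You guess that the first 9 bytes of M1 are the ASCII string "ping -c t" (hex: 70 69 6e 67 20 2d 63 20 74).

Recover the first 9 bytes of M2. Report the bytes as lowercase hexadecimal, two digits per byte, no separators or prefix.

First, c1 ⊕ c2 = (M1 ⊕ K) ⊕ (M2 ⊕ K) = M1 ⊕ M2, so the key drops out. Then M2 = (M1 ⊕ M2) ⊕ M1 over the first 9 bytes.
byte 0: (cf ⊕ a4) ⊕ 70 = 6b ⊕ 70 = 1b
byte 1: (af ⊕ 13) ⊕ 69 = bc ⊕ 69 = d5
byte 2: (56 ⊕ e4) ⊕ 6e = b2 ⊕ 6e = dc
byte 3: (50 ⊕ 3f) ⊕ 67 = 6f ⊕ 67 = 08
byte 4: (73 ⊕ 4e) ⊕ 20 = 3d ⊕ 20 = 1d
byte 5: (88 ⊕ cc) ⊕ 2d = 44 ⊕ 2d = 69
byte 6: (58 ⊕ 43) ⊕ 63 = 1b ⊕ 63 = 78
byte 7: (7b ⊕ 1a) ⊕ 20 = 61 ⊕ 20 = 41
byte 8: (20 ⊕ eb) ⊕ 74 = cb ⊕ 74 = bf

1bd5dc081d697841bf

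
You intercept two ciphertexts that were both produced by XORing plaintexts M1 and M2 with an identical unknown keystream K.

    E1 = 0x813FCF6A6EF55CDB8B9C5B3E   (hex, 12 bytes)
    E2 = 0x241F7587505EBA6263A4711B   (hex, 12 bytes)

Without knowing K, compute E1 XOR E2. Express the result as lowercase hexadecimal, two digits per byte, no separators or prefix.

a520baed3eabe6b9e8382a25

E1 ⊕ E2 = (M1 ⊕ K) ⊕ (M2 ⊕ K) = M1 ⊕ M2 — the shared key cancels under XOR.
81 ^ 24 = a5
3f ^ 1f = 20
cf ^ 75 = ba
6a ^ 87 = ed
6e ^ 50 = 3e
f5 ^ 5e = ab
5c ^ ba = e6
db ^ 62 = b9
8b ^ 63 = e8
9c ^ a4 = 38
5b ^ 71 = 2a
3e ^ 1b = 25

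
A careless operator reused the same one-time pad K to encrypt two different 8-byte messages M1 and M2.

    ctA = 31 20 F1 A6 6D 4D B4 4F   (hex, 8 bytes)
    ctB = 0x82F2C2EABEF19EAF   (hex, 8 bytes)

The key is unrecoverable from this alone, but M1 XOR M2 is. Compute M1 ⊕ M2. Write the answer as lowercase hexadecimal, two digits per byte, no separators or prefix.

b3d2334cd3bc2ae0

ctA ⊕ ctB = (M1 ⊕ K) ⊕ (M2 ⊕ K) = M1 ⊕ M2 — the shared key cancels under XOR.
31 ⊕ 82 = b3
20 ⊕ f2 = d2
f1 ⊕ c2 = 33
a6 ⊕ ea = 4c
6d ⊕ be = d3
4d ⊕ f1 = bc
b4 ⊕ 9e = 2a
4f ⊕ af = e0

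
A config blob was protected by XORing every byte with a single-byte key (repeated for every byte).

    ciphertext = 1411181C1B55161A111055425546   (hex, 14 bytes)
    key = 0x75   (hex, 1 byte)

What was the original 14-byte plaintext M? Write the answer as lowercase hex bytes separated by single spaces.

61 64 6d 69 6e 20 63 6f 64 65 20 37 20 33

The 1-byte key repeats, so the effective keystream is 75 75 75 75 75 75 75 75 75 75 75 75 75 75.
byte 0: 00010100 xor 01110101 = 01100001
byte 1: 00010001 xor 01110101 = 01100100
byte 2: 00011000 xor 01110101 = 01101101
byte 3: 00011100 xor 01110101 = 01101001
byte 4: 00011011 xor 01110101 = 01101110
byte 5: 01010101 xor 01110101 = 00100000
byte 6: 00010110 xor 01110101 = 01100011
byte 7: 00011010 xor 01110101 = 01101111
byte 8: 00010001 xor 01110101 = 01100100
byte 9: 00010000 xor 01110101 = 01100101
byte 10: 01010101 xor 01110101 = 00100000
byte 11: 01000010 xor 01110101 = 00110111
byte 12: 01010101 xor 01110101 = 00100000
byte 13: 01000110 xor 01110101 = 00110011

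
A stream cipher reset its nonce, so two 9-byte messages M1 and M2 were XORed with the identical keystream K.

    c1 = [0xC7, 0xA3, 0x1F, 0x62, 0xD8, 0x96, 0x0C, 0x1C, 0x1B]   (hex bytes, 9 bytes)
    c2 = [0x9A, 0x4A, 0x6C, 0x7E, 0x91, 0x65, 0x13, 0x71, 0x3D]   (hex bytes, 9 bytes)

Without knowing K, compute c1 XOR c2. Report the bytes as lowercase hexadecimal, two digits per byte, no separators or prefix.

c1 ⊕ c2 = (M1 ⊕ K) ⊕ (M2 ⊕ K) = M1 ⊕ M2 — the shared key cancels under XOR.
byte 0: c7 XOR 9a = 5d
byte 1: a3 XOR 4a = e9
byte 2: 1f XOR 6c = 73
byte 3: 62 XOR 7e = 1c
byte 4: d8 XOR 91 = 49
byte 5: 96 XOR 65 = f3
byte 6: 0c XOR 13 = 1f
byte 7: 1c XOR 71 = 6d
byte 8: 1b XOR 3d = 26

5de9731c49f31f6d26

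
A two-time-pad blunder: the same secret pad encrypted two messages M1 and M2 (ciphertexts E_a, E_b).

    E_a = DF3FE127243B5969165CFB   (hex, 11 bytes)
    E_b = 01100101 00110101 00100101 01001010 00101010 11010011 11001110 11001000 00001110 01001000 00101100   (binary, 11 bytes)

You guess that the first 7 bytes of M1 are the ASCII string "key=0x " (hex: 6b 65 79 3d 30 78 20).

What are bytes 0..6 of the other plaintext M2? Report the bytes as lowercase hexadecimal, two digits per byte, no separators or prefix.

First, E_a ⊕ E_b = (M1 ⊕ K) ⊕ (M2 ⊕ K) = M1 ⊕ M2, so the key drops out. Then M2 = (M1 ⊕ M2) ⊕ M1 over the first 7 bytes.
byte 0: (df ⊕ 65) ⊕ 6b = ba ⊕ 6b = d1
byte 1: (3f ⊕ 35) ⊕ 65 = 0a ⊕ 65 = 6f
byte 2: (e1 ⊕ 25) ⊕ 79 = c4 ⊕ 79 = bd
byte 3: (27 ⊕ 4a) ⊕ 3d = 6d ⊕ 3d = 50
byte 4: (24 ⊕ 2a) ⊕ 30 = 0e ⊕ 30 = 3e
byte 5: (3b ⊕ d3) ⊕ 78 = e8 ⊕ 78 = 90
byte 6: (59 ⊕ ce) ⊕ 20 = 97 ⊕ 20 = b7

d16fbd503e90b7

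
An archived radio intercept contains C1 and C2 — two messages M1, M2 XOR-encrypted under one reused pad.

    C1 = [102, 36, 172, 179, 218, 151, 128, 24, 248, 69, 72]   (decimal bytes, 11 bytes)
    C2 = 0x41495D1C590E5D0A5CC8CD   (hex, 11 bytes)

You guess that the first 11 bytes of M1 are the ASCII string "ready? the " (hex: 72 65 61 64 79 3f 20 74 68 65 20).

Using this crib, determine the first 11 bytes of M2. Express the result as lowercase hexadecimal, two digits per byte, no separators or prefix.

First, C1 ⊕ C2 = (M1 ⊕ K) ⊕ (M2 ⊕ K) = M1 ⊕ M2, so the key drops out. Then M2 = (M1 ⊕ M2) ⊕ M1 over the first 11 bytes.
byte 0: (66 xor 41) xor 72 = 27 xor 72 = 55
byte 1: (24 xor 49) xor 65 = 6d xor 65 = 08
byte 2: (ac xor 5d) xor 61 = f1 xor 61 = 90
byte 3: (b3 xor 1c) xor 64 = af xor 64 = cb
byte 4: (da xor 59) xor 79 = 83 xor 79 = fa
byte 5: (97 xor 0e) xor 3f = 99 xor 3f = a6
byte 6: (80 xor 5d) xor 20 = dd xor 20 = fd
byte 7: (18 xor 0a) xor 74 = 12 xor 74 = 66
byte 8: (f8 xor 5c) xor 68 = a4 xor 68 = cc
byte 9: (45 xor c8) xor 65 = 8d xor 65 = e8
byte 10: (48 xor cd) xor 20 = 85 xor 20 = a5

550890cbfaa6fd66cce8a5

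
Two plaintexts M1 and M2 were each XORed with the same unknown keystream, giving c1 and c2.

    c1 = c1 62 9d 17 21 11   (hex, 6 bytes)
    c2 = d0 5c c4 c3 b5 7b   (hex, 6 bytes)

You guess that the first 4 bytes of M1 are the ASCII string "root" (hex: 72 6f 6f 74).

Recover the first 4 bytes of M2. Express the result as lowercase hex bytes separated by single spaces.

63 51 36 a0

First, c1 ⊕ c2 = (M1 ⊕ K) ⊕ (M2 ⊕ K) = M1 ⊕ M2, so the key drops out. Then M2 = (M1 ⊕ M2) ⊕ M1 over the first 4 bytes.
byte 0: (c1 ^ d0) ^ 72 = 11 ^ 72 = 63
byte 1: (62 ^ 5c) ^ 6f = 3e ^ 6f = 51
byte 2: (9d ^ c4) ^ 6f = 59 ^ 6f = 36
byte 3: (17 ^ c3) ^ 74 = d4 ^ 74 = a0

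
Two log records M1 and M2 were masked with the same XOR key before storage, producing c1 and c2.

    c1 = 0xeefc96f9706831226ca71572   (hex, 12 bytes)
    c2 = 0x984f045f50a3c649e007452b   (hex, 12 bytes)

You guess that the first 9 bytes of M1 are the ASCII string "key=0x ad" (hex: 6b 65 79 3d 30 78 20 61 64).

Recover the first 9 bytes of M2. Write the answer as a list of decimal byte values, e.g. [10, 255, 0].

First, c1 ⊕ c2 = (M1 ⊕ K) ⊕ (M2 ⊕ K) = M1 ⊕ M2, so the key drops out. Then M2 = (M1 ⊕ M2) ⊕ M1 over the first 9 bytes.
byte 0: (ee ⊕ 98) ⊕ 6b = 76 ⊕ 6b = 1d
byte 1: (fc ⊕ 4f) ⊕ 65 = b3 ⊕ 65 = d6
byte 2: (96 ⊕ 04) ⊕ 79 = 92 ⊕ 79 = eb
byte 3: (f9 ⊕ 5f) ⊕ 3d = a6 ⊕ 3d = 9b
byte 4: (70 ⊕ 50) ⊕ 30 = 20 ⊕ 30 = 10
byte 5: (68 ⊕ a3) ⊕ 78 = cb ⊕ 78 = b3
byte 6: (31 ⊕ c6) ⊕ 20 = f7 ⊕ 20 = d7
byte 7: (22 ⊕ 49) ⊕ 61 = 6b ⊕ 61 = 0a
byte 8: (6c ⊕ e0) ⊕ 64 = 8c ⊕ 64 = e8

[29, 214, 235, 155, 16, 179, 215, 10, 232]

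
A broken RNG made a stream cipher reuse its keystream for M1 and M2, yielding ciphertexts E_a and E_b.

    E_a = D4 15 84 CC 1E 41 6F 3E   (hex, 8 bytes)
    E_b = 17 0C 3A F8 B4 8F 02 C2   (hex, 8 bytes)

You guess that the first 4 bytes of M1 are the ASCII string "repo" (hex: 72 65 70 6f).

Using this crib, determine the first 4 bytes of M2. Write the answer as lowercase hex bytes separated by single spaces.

First, E_a ⊕ E_b = (M1 ⊕ K) ⊕ (M2 ⊕ K) = M1 ⊕ M2, so the key drops out. Then M2 = (M1 ⊕ M2) ⊕ M1 over the first 4 bytes.
byte 0: (d4 ^ 17) ^ 72 = c3 ^ 72 = b1
byte 1: (15 ^ 0c) ^ 65 = 19 ^ 65 = 7c
byte 2: (84 ^ 3a) ^ 70 = be ^ 70 = ce
byte 3: (cc ^ f8) ^ 6f = 34 ^ 6f = 5b

b1 7c ce 5b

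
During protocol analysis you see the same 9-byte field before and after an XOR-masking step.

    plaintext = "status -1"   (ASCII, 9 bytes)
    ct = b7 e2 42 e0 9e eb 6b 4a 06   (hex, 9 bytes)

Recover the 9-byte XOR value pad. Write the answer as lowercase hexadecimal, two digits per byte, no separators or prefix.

c4962394eb984b6737

Since ct = plaintext ⊕ pad, XORing both sides with plaintext gives pad = plaintext ⊕ ct.
byte 0: 73 xor b7 = c4
byte 1: 74 xor e2 = 96
byte 2: 61 xor 42 = 23
byte 3: 74 xor e0 = 94
byte 4: 75 xor 9e = eb
byte 5: 73 xor eb = 98
byte 6: 20 xor 6b = 4b
byte 7: 2d xor 4a = 67
byte 8: 31 xor 06 = 37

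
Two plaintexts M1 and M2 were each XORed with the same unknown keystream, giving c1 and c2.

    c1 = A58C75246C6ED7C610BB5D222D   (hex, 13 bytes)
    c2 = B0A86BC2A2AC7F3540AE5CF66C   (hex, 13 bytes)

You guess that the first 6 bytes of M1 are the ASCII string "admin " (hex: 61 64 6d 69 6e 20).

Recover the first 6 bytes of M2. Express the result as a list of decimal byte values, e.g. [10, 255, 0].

First, c1 ⊕ c2 = (M1 ⊕ K) ⊕ (M2 ⊕ K) = M1 ⊕ M2, so the key drops out. Then M2 = (M1 ⊕ M2) ⊕ M1 over the first 6 bytes.
byte 0: (a5 xor b0) xor 61 = 15 xor 61 = 74
byte 1: (8c xor a8) xor 64 = 24 xor 64 = 40
byte 2: (75 xor 6b) xor 6d = 1e xor 6d = 73
byte 3: (24 xor c2) xor 69 = e6 xor 69 = 8f
byte 4: (6c xor a2) xor 6e = ce xor 6e = a0
byte 5: (6e xor ac) xor 20 = c2 xor 20 = e2

[116, 64, 115, 143, 160, 226]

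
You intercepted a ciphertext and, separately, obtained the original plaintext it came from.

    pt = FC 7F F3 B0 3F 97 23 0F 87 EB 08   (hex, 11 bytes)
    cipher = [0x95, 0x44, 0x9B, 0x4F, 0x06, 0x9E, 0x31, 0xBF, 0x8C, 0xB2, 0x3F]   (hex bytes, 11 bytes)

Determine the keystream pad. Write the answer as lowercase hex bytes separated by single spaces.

Since cipher = pt ⊕ pad, XORing both sides with pt gives pad = pt ⊕ cipher.
byte 0: fc XOR 95 = 69
byte 1: 7f XOR 44 = 3b
byte 2: f3 XOR 9b = 68
byte 3: b0 XOR 4f = ff
byte 4: 3f XOR 06 = 39
byte 5: 97 XOR 9e = 09
byte 6: 23 XOR 31 = 12
byte 7: 0f XOR bf = b0
byte 8: 87 XOR 8c = 0b
byte 9: eb XOR b2 = 59
byte 10: 08 XOR 3f = 37

69 3b 68 ff 39 09 12 b0 0b 59 37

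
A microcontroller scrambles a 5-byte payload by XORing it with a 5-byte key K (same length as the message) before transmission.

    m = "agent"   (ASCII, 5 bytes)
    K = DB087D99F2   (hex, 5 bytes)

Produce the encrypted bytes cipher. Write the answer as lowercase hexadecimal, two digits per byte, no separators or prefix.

XOR is its own inverse, so applying the key byte-wise gives the result directly.
61 ⊕ db = ba
67 ⊕ 08 = 6f
65 ⊕ 7d = 18
6e ⊕ 99 = f7
74 ⊕ f2 = 86

ba6f18f786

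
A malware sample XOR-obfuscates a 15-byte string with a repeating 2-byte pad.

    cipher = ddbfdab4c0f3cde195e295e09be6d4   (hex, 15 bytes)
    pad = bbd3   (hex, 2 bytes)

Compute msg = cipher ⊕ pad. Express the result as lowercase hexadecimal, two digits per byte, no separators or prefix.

The 2-byte key repeats, so the effective keystream is bb d3 bb d3 bb d3 bb d3 bb d3 bb d3 bb d3 bb.
byte 0: dd ⊕ bb = 66
byte 1: bf ⊕ d3 = 6c
byte 2: da ⊕ bb = 61
byte 3: b4 ⊕ d3 = 67
byte 4: c0 ⊕ bb = 7b
byte 5: f3 ⊕ d3 = 20
byte 6: cd ⊕ bb = 76
byte 7: e1 ⊕ d3 = 32
byte 8: 95 ⊕ bb = 2e
byte 9: e2 ⊕ d3 = 31
byte 10: 95 ⊕ bb = 2e
byte 11: e0 ⊕ d3 = 33
byte 12: 9b ⊕ bb = 20
byte 13: e6 ⊕ d3 = 35
byte 14: d4 ⊕ bb = 6f

666c61677b2076322e312e3320356f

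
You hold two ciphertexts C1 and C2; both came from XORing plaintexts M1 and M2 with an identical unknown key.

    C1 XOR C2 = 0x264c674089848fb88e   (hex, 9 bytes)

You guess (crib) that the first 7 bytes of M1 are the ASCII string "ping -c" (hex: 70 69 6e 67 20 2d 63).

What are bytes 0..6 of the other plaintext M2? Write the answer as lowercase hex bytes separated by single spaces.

56 25 09 27 a9 a9 ec

Since C1 ⊕ C2 = M1 ⊕ M2, XORing with the guessed M1 bytes yields the corresponding M2 bytes: M2 = (C1 ⊕ C2) ⊕ M1.
26 ^ 70 = 56
4c ^ 69 = 25
67 ^ 6e = 09
40 ^ 67 = 27
89 ^ 20 = a9
84 ^ 2d = a9
8f ^ 63 = ec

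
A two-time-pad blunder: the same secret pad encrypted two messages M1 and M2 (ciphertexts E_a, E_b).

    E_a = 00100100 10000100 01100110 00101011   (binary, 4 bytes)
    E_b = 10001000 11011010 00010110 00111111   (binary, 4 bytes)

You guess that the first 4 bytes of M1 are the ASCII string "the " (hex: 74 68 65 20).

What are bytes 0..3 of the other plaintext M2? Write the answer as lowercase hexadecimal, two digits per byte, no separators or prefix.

First, E_a ⊕ E_b = (M1 ⊕ K) ⊕ (M2 ⊕ K) = M1 ⊕ M2, so the key drops out. Then M2 = (M1 ⊕ M2) ⊕ M1 over the first 4 bytes.
byte 0: (24 ^ 88) ^ 74 = ac ^ 74 = d8
byte 1: (84 ^ da) ^ 68 = 5e ^ 68 = 36
byte 2: (66 ^ 16) ^ 65 = 70 ^ 65 = 15
byte 3: (2b ^ 3f) ^ 20 = 14 ^ 20 = 34

d8361534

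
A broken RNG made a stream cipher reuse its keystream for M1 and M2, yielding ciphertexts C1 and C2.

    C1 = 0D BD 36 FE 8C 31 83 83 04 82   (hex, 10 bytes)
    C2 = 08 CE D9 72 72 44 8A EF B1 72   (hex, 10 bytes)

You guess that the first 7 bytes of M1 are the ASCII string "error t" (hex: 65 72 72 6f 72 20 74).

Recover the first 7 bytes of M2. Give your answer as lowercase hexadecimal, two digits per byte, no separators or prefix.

60019de38c557d

First, C1 ⊕ C2 = (M1 ⊕ K) ⊕ (M2 ⊕ K) = M1 ⊕ M2, so the key drops out. Then M2 = (M1 ⊕ M2) ⊕ M1 over the first 7 bytes.
byte 0: (0d ⊕ 08) ⊕ 65 = 05 ⊕ 65 = 60
byte 1: (bd ⊕ ce) ⊕ 72 = 73 ⊕ 72 = 01
byte 2: (36 ⊕ d9) ⊕ 72 = ef ⊕ 72 = 9d
byte 3: (fe ⊕ 72) ⊕ 6f = 8c ⊕ 6f = e3
byte 4: (8c ⊕ 72) ⊕ 72 = fe ⊕ 72 = 8c
byte 5: (31 ⊕ 44) ⊕ 20 = 75 ⊕ 20 = 55
byte 6: (83 ⊕ 8a) ⊕ 74 = 09 ⊕ 74 = 7d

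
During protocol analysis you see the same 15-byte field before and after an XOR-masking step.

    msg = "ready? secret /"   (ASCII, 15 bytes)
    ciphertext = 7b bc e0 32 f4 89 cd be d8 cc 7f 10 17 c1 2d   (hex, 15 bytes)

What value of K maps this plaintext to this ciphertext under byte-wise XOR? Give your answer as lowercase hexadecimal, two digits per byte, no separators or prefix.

Since ciphertext = msg ⊕ K, XORing both sides with msg gives K = msg ⊕ ciphertext.
72 XOR 7b = 09
65 XOR bc = d9
61 XOR e0 = 81
64 XOR 32 = 56
79 XOR f4 = 8d
3f XOR 89 = b6
20 XOR cd = ed
73 XOR be = cd
65 XOR d8 = bd
63 XOR cc = af
72 XOR 7f = 0d
65 XOR 10 = 75
74 XOR 17 = 63
20 XOR c1 = e1
2f XOR 2d = 02

09d981568db6edcdbdaf0d7563e102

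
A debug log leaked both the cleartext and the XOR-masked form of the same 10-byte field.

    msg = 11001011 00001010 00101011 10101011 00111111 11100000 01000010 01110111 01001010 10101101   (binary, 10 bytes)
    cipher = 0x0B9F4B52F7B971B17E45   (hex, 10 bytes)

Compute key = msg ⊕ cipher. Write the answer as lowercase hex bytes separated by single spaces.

c0 95 60 f9 c8 59 33 c6 34 e8

Since cipher = msg ⊕ key, XORing both sides with msg gives key = msg ⊕ cipher.
203 ^  11 = 192
 10 ^ 159 = 149
 43 ^  75 =  96
171 ^  82 = 249
 63 ^ 247 = 200
224 ^ 185 =  89
 66 ^ 113 =  51
119 ^ 177 = 198
 74 ^ 126 =  52
173 ^  69 = 232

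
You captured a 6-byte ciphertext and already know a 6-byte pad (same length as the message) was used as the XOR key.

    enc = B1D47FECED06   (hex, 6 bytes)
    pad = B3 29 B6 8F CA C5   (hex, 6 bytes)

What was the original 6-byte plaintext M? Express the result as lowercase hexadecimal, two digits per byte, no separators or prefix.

byte 0: b1 xor b3 = 02
byte 1: d4 xor 29 = fd
byte 2: 7f xor b6 = c9
byte 3: ec xor 8f = 63
byte 4: ed xor ca = 27
byte 5: 06 xor c5 = c3

02fdc96327c3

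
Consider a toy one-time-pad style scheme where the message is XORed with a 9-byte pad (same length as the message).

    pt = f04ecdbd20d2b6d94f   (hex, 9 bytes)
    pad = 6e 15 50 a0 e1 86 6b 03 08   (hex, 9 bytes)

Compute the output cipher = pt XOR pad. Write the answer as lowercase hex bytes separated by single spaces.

XOR is its own inverse, so applying the key byte-wise gives the result directly.
byte 0: f0 ⊕ 6e = 9e
byte 1: 4e ⊕ 15 = 5b
byte 2: cd ⊕ 50 = 9d
byte 3: bd ⊕ a0 = 1d
byte 4: 20 ⊕ e1 = c1
byte 5: d2 ⊕ 86 = 54
byte 6: b6 ⊕ 6b = dd
byte 7: d9 ⊕ 03 = da
byte 8: 4f ⊕ 08 = 47

9e 5b 9d 1d c1 54 dd da 47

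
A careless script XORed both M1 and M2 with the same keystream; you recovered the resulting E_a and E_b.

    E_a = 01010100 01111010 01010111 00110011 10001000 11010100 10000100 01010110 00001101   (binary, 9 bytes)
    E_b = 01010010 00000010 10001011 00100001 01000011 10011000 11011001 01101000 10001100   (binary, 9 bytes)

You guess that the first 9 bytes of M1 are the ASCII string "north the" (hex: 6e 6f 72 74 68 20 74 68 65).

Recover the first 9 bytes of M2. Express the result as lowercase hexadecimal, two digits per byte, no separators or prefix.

6817ae66a36c2956e4

First, E_a ⊕ E_b = (M1 ⊕ K) ⊕ (M2 ⊕ K) = M1 ⊕ M2, so the key drops out. Then M2 = (M1 ⊕ M2) ⊕ M1 over the first 9 bytes.
byte 0: (54 xor 52) xor 6e = 06 xor 6e = 68
byte 1: (7a xor 02) xor 6f = 78 xor 6f = 17
byte 2: (57 xor 8b) xor 72 = dc xor 72 = ae
byte 3: (33 xor 21) xor 74 = 12 xor 74 = 66
byte 4: (88 xor 43) xor 68 = cb xor 68 = a3
byte 5: (d4 xor 98) xor 20 = 4c xor 20 = 6c
byte 6: (84 xor d9) xor 74 = 5d xor 74 = 29
byte 7: (56 xor 68) xor 68 = 3e xor 68 = 56
byte 8: (0d xor 8c) xor 65 = 81 xor 65 = e4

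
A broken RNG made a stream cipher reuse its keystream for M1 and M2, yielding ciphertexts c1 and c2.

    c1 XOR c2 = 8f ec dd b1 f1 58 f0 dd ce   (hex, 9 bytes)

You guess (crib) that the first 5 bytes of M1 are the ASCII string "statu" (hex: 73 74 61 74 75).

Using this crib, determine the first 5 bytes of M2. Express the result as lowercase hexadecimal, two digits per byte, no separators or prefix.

Since c1 ⊕ c2 = M1 ⊕ M2, XORing with the guessed M1 bytes yields the corresponding M2 bytes: M2 = (c1 ⊕ c2) ⊕ M1.
8f xor 73 = fc
ec xor 74 = 98
dd xor 61 = bc
b1 xor 74 = c5
f1 xor 75 = 84

fc98bcc584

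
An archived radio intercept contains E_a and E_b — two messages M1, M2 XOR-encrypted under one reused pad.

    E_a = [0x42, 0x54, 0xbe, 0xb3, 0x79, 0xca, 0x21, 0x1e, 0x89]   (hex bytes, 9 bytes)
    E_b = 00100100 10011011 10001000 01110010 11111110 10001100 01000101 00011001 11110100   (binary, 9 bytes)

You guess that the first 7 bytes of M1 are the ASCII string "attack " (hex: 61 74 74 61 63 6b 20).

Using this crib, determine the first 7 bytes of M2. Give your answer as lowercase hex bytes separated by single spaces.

First, E_a ⊕ E_b = (M1 ⊕ K) ⊕ (M2 ⊕ K) = M1 ⊕ M2, so the key drops out. Then M2 = (M1 ⊕ M2) ⊕ M1 over the first 7 bytes.
byte 0: (42 XOR 24) XOR 61 = 66 XOR 61 = 07
byte 1: (54 XOR 9b) XOR 74 = cf XOR 74 = bb
byte 2: (be XOR 88) XOR 74 = 36 XOR 74 = 42
byte 3: (b3 XOR 72) XOR 61 = c1 XOR 61 = a0
byte 4: (79 XOR fe) XOR 63 = 87 XOR 63 = e4
byte 5: (ca XOR 8c) XOR 6b = 46 XOR 6b = 2d
byte 6: (21 XOR 45) XOR 20 = 64 XOR 20 = 44

07 bb 42 a0 e4 2d 44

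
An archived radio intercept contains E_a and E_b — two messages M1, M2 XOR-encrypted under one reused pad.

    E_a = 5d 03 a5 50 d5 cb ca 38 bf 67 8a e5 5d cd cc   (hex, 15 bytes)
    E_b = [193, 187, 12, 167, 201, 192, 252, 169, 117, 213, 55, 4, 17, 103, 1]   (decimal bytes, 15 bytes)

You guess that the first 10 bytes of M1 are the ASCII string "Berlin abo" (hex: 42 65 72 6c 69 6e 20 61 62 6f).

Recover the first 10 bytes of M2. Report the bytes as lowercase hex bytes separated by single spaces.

de dd db 9b 75 65 16 f0 a8 dd

First, E_a ⊕ E_b = (M1 ⊕ K) ⊕ (M2 ⊕ K) = M1 ⊕ M2, so the key drops out. Then M2 = (M1 ⊕ M2) ⊕ M1 over the first 10 bytes.
byte 0: (5d XOR c1) XOR 42 = 9c XOR 42 = de
byte 1: (03 XOR bb) XOR 65 = b8 XOR 65 = dd
byte 2: (a5 XOR 0c) XOR 72 = a9 XOR 72 = db
byte 3: (50 XOR a7) XOR 6c = f7 XOR 6c = 9b
byte 4: (d5 XOR c9) XOR 69 = 1c XOR 69 = 75
byte 5: (cb XOR c0) XOR 6e = 0b XOR 6e = 65
byte 6: (ca XOR fc) XOR 20 = 36 XOR 20 = 16
byte 7: (38 XOR a9) XOR 61 = 91 XOR 61 = f0
byte 8: (bf XOR 75) XOR 62 = ca XOR 62 = a8
byte 9: (67 XOR d5) XOR 6f = b2 XOR 6f = dd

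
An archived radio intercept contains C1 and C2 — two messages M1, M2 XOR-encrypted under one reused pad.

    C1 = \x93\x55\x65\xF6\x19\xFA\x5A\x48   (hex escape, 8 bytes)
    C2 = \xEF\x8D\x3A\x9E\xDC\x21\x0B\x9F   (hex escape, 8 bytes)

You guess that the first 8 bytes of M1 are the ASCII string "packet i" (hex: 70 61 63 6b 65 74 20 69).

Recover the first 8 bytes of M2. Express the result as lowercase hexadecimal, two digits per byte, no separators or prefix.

0cb93c03a0af71be

First, C1 ⊕ C2 = (M1 ⊕ K) ⊕ (M2 ⊕ K) = M1 ⊕ M2, so the key drops out. Then M2 = (M1 ⊕ M2) ⊕ M1 over the first 8 bytes.
byte 0: (93 ^ ef) ^ 70 = 7c ^ 70 = 0c
byte 1: (55 ^ 8d) ^ 61 = d8 ^ 61 = b9
byte 2: (65 ^ 3a) ^ 63 = 5f ^ 63 = 3c
byte 3: (f6 ^ 9e) ^ 6b = 68 ^ 6b = 03
byte 4: (19 ^ dc) ^ 65 = c5 ^ 65 = a0
byte 5: (fa ^ 21) ^ 74 = db ^ 74 = af
byte 6: (5a ^ 0b) ^ 20 = 51 ^ 20 = 71
byte 7: (48 ^ 9f) ^ 69 = d7 ^ 69 = be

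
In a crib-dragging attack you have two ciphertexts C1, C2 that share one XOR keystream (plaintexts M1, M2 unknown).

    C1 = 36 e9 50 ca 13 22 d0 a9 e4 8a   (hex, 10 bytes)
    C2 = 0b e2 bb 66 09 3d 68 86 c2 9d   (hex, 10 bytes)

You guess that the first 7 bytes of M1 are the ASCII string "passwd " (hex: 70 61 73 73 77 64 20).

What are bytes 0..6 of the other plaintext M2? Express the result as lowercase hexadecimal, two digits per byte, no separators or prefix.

4d6a98df6d7b98

First, C1 ⊕ C2 = (M1 ⊕ K) ⊕ (M2 ⊕ K) = M1 ⊕ M2, so the key drops out. Then M2 = (M1 ⊕ M2) ⊕ M1 over the first 7 bytes.
byte 0: (36 ^ 0b) ^ 70 = 3d ^ 70 = 4d
byte 1: (e9 ^ e2) ^ 61 = 0b ^ 61 = 6a
byte 2: (50 ^ bb) ^ 73 = eb ^ 73 = 98
byte 3: (ca ^ 66) ^ 73 = ac ^ 73 = df
byte 4: (13 ^ 09) ^ 77 = 1a ^ 77 = 6d
byte 5: (22 ^ 3d) ^ 64 = 1f ^ 64 = 7b
byte 6: (d0 ^ 68) ^ 20 = b8 ^ 20 = 98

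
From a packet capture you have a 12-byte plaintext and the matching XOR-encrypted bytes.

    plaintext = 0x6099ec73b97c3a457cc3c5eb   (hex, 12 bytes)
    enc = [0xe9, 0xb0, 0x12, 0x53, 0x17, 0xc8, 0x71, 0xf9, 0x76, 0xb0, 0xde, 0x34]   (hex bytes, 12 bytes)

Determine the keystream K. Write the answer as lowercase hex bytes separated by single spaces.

Since enc = plaintext ⊕ K, XORing both sides with plaintext gives K = plaintext ⊕ enc.
byte 0: 60 xor e9 = 89
byte 1: 99 xor b0 = 29
byte 2: ec xor 12 = fe
byte 3: 73 xor 53 = 20
byte 4: b9 xor 17 = ae
byte 5: 7c xor c8 = b4
byte 6: 3a xor 71 = 4b
byte 7: 45 xor f9 = bc
byte 8: 7c xor 76 = 0a
byte 9: c3 xor b0 = 73
byte 10: c5 xor de = 1b
byte 11: eb xor 34 = df

89 29 fe 20 ae b4 4b bc 0a 73 1b df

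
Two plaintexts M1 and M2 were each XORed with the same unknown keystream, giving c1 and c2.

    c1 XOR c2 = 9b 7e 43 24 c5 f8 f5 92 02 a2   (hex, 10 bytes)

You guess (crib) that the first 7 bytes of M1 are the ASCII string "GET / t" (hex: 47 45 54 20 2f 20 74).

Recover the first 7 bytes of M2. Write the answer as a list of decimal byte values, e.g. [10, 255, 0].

Since c1 ⊕ c2 = M1 ⊕ M2, XORing with the guessed M1 bytes yields the corresponding M2 bytes: M2 = (c1 ⊕ c2) ⊕ M1.
byte 0: 9b XOR 47 = dc
byte 1: 7e XOR 45 = 3b
byte 2: 43 XOR 54 = 17
byte 3: 24 XOR 20 = 04
byte 4: c5 XOR 2f = ea
byte 5: f8 XOR 20 = d8
byte 6: f5 XOR 74 = 81

[220, 59, 23, 4, 234, 216, 129]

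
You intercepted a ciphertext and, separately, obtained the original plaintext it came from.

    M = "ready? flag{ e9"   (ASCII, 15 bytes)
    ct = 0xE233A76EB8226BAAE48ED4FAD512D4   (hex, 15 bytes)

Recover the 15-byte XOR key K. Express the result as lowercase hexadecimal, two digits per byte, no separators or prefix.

Since ct = M ⊕ K, XORing both sides with M gives K = M ⊕ ct.
114 ⊕ 226 = 144
101 ⊕  51 =  86
 97 ⊕ 167 = 198
100 ⊕ 110 =  10
121 ⊕ 184 = 193
 63 ⊕  34 =  29
 32 ⊕ 107 =  75
102 ⊕ 170 = 204
108 ⊕ 228 = 136
 97 ⊕ 142 = 239
103 ⊕ 212 = 179
123 ⊕ 250 = 129
 32 ⊕ 213 = 245
101 ⊕  18 = 119
 57 ⊕ 212 = 237

9056c60ac11d4bcc88efb381f577ed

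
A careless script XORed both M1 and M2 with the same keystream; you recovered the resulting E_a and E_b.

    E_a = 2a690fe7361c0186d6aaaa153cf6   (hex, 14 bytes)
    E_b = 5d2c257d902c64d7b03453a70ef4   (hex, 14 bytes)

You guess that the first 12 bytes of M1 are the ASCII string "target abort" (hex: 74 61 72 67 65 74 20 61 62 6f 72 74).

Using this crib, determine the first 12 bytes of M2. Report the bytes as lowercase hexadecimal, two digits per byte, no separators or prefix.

032458fdc344453004f18bc6

First, E_a ⊕ E_b = (M1 ⊕ K) ⊕ (M2 ⊕ K) = M1 ⊕ M2, so the key drops out. Then M2 = (M1 ⊕ M2) ⊕ M1 over the first 12 bytes.
byte 0: (2a XOR 5d) XOR 74 = 77 XOR 74 = 03
byte 1: (69 XOR 2c) XOR 61 = 45 XOR 61 = 24
byte 2: (0f XOR 25) XOR 72 = 2a XOR 72 = 58
byte 3: (e7 XOR 7d) XOR 67 = 9a XOR 67 = fd
byte 4: (36 XOR 90) XOR 65 = a6 XOR 65 = c3
byte 5: (1c XOR 2c) XOR 74 = 30 XOR 74 = 44
byte 6: (01 XOR 64) XOR 20 = 65 XOR 20 = 45
byte 7: (86 XOR d7) XOR 61 = 51 XOR 61 = 30
byte 8: (d6 XOR b0) XOR 62 = 66 XOR 62 = 04
byte 9: (aa XOR 34) XOR 6f = 9e XOR 6f = f1
byte 10: (aa XOR 53) XOR 72 = f9 XOR 72 = 8b
byte 11: (15 XOR a7) XOR 74 = b2 XOR 74 = c6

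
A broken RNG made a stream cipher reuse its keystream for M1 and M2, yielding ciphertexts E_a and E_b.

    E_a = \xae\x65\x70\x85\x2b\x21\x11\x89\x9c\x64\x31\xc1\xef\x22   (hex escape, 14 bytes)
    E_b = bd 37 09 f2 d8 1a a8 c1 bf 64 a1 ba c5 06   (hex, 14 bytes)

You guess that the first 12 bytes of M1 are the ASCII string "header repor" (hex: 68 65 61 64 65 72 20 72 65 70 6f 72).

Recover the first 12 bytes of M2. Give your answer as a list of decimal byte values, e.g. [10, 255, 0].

[123, 55, 24, 19, 150, 73, 153, 58, 70, 112, 255, 9]

First, E_a ⊕ E_b = (M1 ⊕ K) ⊕ (M2 ⊕ K) = M1 ⊕ M2, so the key drops out. Then M2 = (M1 ⊕ M2) ⊕ M1 over the first 12 bytes.
byte 0: (ae ^ bd) ^ 68 = 13 ^ 68 = 7b
byte 1: (65 ^ 37) ^ 65 = 52 ^ 65 = 37
byte 2: (70 ^ 09) ^ 61 = 79 ^ 61 = 18
byte 3: (85 ^ f2) ^ 64 = 77 ^ 64 = 13
byte 4: (2b ^ d8) ^ 65 = f3 ^ 65 = 96
byte 5: (21 ^ 1a) ^ 72 = 3b ^ 72 = 49
byte 6: (11 ^ a8) ^ 20 = b9 ^ 20 = 99
byte 7: (89 ^ c1) ^ 72 = 48 ^ 72 = 3a
byte 8: (9c ^ bf) ^ 65 = 23 ^ 65 = 46
byte 9: (64 ^ 64) ^ 70 = 00 ^ 70 = 70
byte 10: (31 ^ a1) ^ 6f = 90 ^ 6f = ff
byte 11: (c1 ^ ba) ^ 72 = 7b ^ 72 = 09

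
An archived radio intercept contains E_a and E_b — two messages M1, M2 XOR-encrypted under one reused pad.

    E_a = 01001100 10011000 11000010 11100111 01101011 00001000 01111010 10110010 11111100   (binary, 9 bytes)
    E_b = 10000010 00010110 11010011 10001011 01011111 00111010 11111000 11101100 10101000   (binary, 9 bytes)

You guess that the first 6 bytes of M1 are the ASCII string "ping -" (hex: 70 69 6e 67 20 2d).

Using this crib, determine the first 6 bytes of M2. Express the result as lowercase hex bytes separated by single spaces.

be e7 7f 0b 14 1f

First, E_a ⊕ E_b = (M1 ⊕ K) ⊕ (M2 ⊕ K) = M1 ⊕ M2, so the key drops out. Then M2 = (M1 ⊕ M2) ⊕ M1 over the first 6 bytes.
byte 0: (4c XOR 82) XOR 70 = ce XOR 70 = be
byte 1: (98 XOR 16) XOR 69 = 8e XOR 69 = e7
byte 2: (c2 XOR d3) XOR 6e = 11 XOR 6e = 7f
byte 3: (e7 XOR 8b) XOR 67 = 6c XOR 67 = 0b
byte 4: (6b XOR 5f) XOR 20 = 34 XOR 20 = 14
byte 5: (08 XOR 3a) XOR 2d = 32 XOR 2d = 1f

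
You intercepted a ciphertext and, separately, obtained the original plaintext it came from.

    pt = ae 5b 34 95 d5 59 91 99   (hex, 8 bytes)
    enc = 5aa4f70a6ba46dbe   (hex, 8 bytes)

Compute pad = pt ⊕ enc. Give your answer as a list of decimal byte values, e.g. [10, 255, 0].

[244, 255, 195, 159, 190, 253, 252, 39]

Since enc = pt ⊕ pad, XORing both sides with pt gives pad = pt ⊕ enc.
ae ^ 5a = f4
5b ^ a4 = ff
34 ^ f7 = c3
95 ^ 0a = 9f
d5 ^ 6b = be
59 ^ a4 = fd
91 ^ 6d = fc
99 ^ be = 27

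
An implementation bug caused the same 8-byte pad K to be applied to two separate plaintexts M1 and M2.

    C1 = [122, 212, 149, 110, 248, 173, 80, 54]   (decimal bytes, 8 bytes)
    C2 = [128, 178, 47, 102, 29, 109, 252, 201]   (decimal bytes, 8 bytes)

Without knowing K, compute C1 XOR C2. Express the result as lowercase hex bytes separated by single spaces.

C1 ⊕ C2 = (M1 ⊕ K) ⊕ (M2 ⊕ K) = M1 ⊕ M2 — the shared key cancels under XOR.
7a ^ 80 = fa
d4 ^ b2 = 66
95 ^ 2f = ba
6e ^ 66 = 08
f8 ^ 1d = e5
ad ^ 6d = c0
50 ^ fc = ac
36 ^ c9 = ff

fa 66 ba 08 e5 c0 ac ff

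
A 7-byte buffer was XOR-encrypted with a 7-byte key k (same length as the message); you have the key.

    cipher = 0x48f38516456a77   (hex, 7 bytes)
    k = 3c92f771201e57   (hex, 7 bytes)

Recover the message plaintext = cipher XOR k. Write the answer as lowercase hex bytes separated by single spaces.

74 61 72 67 65 74 20

 72 ⊕  60 = 116
243 ⊕ 146 =  97
133 ⊕ 247 = 114
 22 ⊕ 113 = 103
 69 ⊕  32 = 101
106 ⊕  30 = 116
119 ⊕  87 =  32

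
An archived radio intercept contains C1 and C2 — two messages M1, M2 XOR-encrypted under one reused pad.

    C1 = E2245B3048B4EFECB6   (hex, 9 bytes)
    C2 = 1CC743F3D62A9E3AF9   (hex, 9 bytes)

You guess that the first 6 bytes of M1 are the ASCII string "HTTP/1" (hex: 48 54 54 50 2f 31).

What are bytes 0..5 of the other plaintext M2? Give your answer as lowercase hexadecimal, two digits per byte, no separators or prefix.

b6b74c93b1af

First, C1 ⊕ C2 = (M1 ⊕ K) ⊕ (M2 ⊕ K) = M1 ⊕ M2, so the key drops out. Then M2 = (M1 ⊕ M2) ⊕ M1 over the first 6 bytes.
byte 0: (e2 ⊕ 1c) ⊕ 48 = fe ⊕ 48 = b6
byte 1: (24 ⊕ c7) ⊕ 54 = e3 ⊕ 54 = b7
byte 2: (5b ⊕ 43) ⊕ 54 = 18 ⊕ 54 = 4c
byte 3: (30 ⊕ f3) ⊕ 50 = c3 ⊕ 50 = 93
byte 4: (48 ⊕ d6) ⊕ 2f = 9e ⊕ 2f = b1
byte 5: (b4 ⊕ 2a) ⊕ 31 = 9e ⊕ 31 = af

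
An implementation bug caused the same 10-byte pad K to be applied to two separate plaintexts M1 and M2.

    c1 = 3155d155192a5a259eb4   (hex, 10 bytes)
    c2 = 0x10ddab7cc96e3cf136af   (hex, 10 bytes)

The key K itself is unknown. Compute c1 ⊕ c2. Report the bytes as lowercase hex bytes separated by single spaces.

21 88 7a 29 d0 44 66 d4 a8 1b

c1 ⊕ c2 = (M1 ⊕ K) ⊕ (M2 ⊕ K) = M1 ⊕ M2 — the shared key cancels under XOR.
31 ^ 10 = 21
55 ^ dd = 88
d1 ^ ab = 7a
55 ^ 7c = 29
19 ^ c9 = d0
2a ^ 6e = 44
5a ^ 3c = 66
25 ^ f1 = d4
9e ^ 36 = a8
b4 ^ af = 1b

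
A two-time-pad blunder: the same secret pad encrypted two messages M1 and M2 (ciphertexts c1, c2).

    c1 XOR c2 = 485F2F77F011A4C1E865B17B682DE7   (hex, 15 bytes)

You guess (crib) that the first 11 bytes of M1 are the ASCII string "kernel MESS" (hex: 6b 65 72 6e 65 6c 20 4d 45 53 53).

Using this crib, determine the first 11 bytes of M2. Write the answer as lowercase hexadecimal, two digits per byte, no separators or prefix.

233a5d19957d848cad36e2

Since c1 ⊕ c2 = M1 ⊕ M2, XORing with the guessed M1 bytes yields the corresponding M2 bytes: M2 = (c1 ⊕ c2) ⊕ M1.
byte 0: 48 XOR 6b = 23
byte 1: 5f XOR 65 = 3a
byte 2: 2f XOR 72 = 5d
byte 3: 77 XOR 6e = 19
byte 4: f0 XOR 65 = 95
byte 5: 11 XOR 6c = 7d
byte 6: a4 XOR 20 = 84
byte 7: c1 XOR 4d = 8c
byte 8: e8 XOR 45 = ad
byte 9: 65 XOR 53 = 36
byte 10: b1 XOR 53 = e2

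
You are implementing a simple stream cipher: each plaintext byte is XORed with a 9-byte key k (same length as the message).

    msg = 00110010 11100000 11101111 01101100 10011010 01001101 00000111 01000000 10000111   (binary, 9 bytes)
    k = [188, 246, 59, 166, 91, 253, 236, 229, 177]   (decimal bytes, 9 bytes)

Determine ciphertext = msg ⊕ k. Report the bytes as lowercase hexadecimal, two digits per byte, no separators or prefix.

XOR is its own inverse, so applying the key byte-wise gives the result directly.
32 ^ bc = 8e
e0 ^ f6 = 16
ef ^ 3b = d4
6c ^ a6 = ca
9a ^ 5b = c1
4d ^ fd = b0
07 ^ ec = eb
40 ^ e5 = a5
87 ^ b1 = 36

8e16d4cac1b0eba536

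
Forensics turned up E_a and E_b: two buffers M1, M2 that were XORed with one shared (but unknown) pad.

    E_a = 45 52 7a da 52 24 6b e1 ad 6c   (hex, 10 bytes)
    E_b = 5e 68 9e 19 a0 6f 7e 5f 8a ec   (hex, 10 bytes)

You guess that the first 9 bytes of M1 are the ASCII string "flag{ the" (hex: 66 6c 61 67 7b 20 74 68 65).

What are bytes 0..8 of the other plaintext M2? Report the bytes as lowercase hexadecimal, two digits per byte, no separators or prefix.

7d5685a4896b61d642

First, E_a ⊕ E_b = (M1 ⊕ K) ⊕ (M2 ⊕ K) = M1 ⊕ M2, so the key drops out. Then M2 = (M1 ⊕ M2) ⊕ M1 over the first 9 bytes.
byte 0: (45 ⊕ 5e) ⊕ 66 = 1b ⊕ 66 = 7d
byte 1: (52 ⊕ 68) ⊕ 6c = 3a ⊕ 6c = 56
byte 2: (7a ⊕ 9e) ⊕ 61 = e4 ⊕ 61 = 85
byte 3: (da ⊕ 19) ⊕ 67 = c3 ⊕ 67 = a4
byte 4: (52 ⊕ a0) ⊕ 7b = f2 ⊕ 7b = 89
byte 5: (24 ⊕ 6f) ⊕ 20 = 4b ⊕ 20 = 6b
byte 6: (6b ⊕ 7e) ⊕ 74 = 15 ⊕ 74 = 61
byte 7: (e1 ⊕ 5f) ⊕ 68 = be ⊕ 68 = d6
byte 8: (ad ⊕ 8a) ⊕ 65 = 27 ⊕ 65 = 42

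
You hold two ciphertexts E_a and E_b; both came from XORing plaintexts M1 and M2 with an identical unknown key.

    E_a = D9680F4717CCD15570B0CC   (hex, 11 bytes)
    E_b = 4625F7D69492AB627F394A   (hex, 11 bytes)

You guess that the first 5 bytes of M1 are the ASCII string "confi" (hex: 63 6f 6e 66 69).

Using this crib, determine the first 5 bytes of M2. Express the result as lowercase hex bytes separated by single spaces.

First, E_a ⊕ E_b = (M1 ⊕ K) ⊕ (M2 ⊕ K) = M1 ⊕ M2, so the key drops out. Then M2 = (M1 ⊕ M2) ⊕ M1 over the first 5 bytes.
byte 0: (d9 ^ 46) ^ 63 = 9f ^ 63 = fc
byte 1: (68 ^ 25) ^ 6f = 4d ^ 6f = 22
byte 2: (0f ^ f7) ^ 6e = f8 ^ 6e = 96
byte 3: (47 ^ d6) ^ 66 = 91 ^ 66 = f7
byte 4: (17 ^ 94) ^ 69 = 83 ^ 69 = ea

fc 22 96 f7 ea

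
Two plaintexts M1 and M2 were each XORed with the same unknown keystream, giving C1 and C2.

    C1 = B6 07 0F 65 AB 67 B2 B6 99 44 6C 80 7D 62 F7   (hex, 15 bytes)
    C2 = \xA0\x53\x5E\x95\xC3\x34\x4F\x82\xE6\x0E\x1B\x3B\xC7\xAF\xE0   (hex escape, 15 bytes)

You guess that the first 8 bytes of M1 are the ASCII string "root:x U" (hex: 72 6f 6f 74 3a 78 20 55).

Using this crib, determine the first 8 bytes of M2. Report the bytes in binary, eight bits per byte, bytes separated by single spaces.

01100100 00111011 00111110 10000100 01010010 00101011 11011101 01100001

First, C1 ⊕ C2 = (M1 ⊕ K) ⊕ (M2 ⊕ K) = M1 ⊕ M2, so the key drops out. Then M2 = (M1 ⊕ M2) ⊕ M1 over the first 8 bytes.
byte 0: (b6 ^ a0) ^ 72 = 16 ^ 72 = 64
byte 1: (07 ^ 53) ^ 6f = 54 ^ 6f = 3b
byte 2: (0f ^ 5e) ^ 6f = 51 ^ 6f = 3e
byte 3: (65 ^ 95) ^ 74 = f0 ^ 74 = 84
byte 4: (ab ^ c3) ^ 3a = 68 ^ 3a = 52
byte 5: (67 ^ 34) ^ 78 = 53 ^ 78 = 2b
byte 6: (b2 ^ 4f) ^ 20 = fd ^ 20 = dd
byte 7: (b6 ^ 82) ^ 55 = 34 ^ 55 = 61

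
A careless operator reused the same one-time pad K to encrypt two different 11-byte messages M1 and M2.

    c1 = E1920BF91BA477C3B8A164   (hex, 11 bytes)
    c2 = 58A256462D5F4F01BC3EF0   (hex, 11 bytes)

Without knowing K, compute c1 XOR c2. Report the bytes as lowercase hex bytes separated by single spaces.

b9 30 5d bf 36 fb 38 c2 04 9f 94

c1 ⊕ c2 = (M1 ⊕ K) ⊕ (M2 ⊕ K) = M1 ⊕ M2 — the shared key cancels under XOR.
byte 0: e1 XOR 58 = b9
byte 1: 92 XOR a2 = 30
byte 2: 0b XOR 56 = 5d
byte 3: f9 XOR 46 = bf
byte 4: 1b XOR 2d = 36
byte 5: a4 XOR 5f = fb
byte 6: 77 XOR 4f = 38
byte 7: c3 XOR 01 = c2
byte 8: b8 XOR bc = 04
byte 9: a1 XOR 3e = 9f
byte 10: 64 XOR f0 = 94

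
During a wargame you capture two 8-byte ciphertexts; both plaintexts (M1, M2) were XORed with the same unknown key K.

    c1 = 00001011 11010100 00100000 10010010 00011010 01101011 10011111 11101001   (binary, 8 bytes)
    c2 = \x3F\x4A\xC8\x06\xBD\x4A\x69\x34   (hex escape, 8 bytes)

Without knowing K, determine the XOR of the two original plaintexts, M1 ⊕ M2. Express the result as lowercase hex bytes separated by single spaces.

c1 ⊕ c2 = (M1 ⊕ K) ⊕ (M2 ⊕ K) = M1 ⊕ M2 — the shared key cancels under XOR.
00001011 ⊕ 00111111 = 00110100
11010100 ⊕ 01001010 = 10011110
00100000 ⊕ 11001000 = 11101000
10010010 ⊕ 00000110 = 10010100
00011010 ⊕ 10111101 = 10100111
01101011 ⊕ 01001010 = 00100001
10011111 ⊕ 01101001 = 11110110
11101001 ⊕ 00110100 = 11011101

34 9e e8 94 a7 21 f6 dd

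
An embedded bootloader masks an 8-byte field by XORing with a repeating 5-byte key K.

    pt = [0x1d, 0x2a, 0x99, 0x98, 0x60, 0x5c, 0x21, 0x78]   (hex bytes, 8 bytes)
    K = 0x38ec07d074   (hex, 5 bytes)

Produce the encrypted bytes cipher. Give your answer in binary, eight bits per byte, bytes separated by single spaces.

00100101 11000110 10011110 01001000 00010100 01100100 11001101 01111111

The 5-byte key repeats, so the effective keystream is 38 ec 07 d0 74 38 ec 07.
byte 0: 1d ^ 38 = 25
byte 1: 2a ^ ec = c6
byte 2: 99 ^ 07 = 9e
byte 3: 98 ^ d0 = 48
byte 4: 60 ^ 74 = 14
byte 5: 5c ^ 38 = 64
byte 6: 21 ^ ec = cd
byte 7: 78 ^ 07 = 7f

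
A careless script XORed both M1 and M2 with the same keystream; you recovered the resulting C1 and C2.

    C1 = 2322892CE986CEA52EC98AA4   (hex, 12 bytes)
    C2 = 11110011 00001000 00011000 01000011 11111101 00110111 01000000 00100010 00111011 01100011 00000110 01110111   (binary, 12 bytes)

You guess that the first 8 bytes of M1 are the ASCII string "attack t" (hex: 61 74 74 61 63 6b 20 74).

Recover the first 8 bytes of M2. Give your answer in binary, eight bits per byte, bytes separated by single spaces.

10110001 01011110 11100101 00001110 01110111 11011010 10101110 11110011

First, C1 ⊕ C2 = (M1 ⊕ K) ⊕ (M2 ⊕ K) = M1 ⊕ M2, so the key drops out. Then M2 = (M1 ⊕ M2) ⊕ M1 over the first 8 bytes.
byte 0: (23 ^ f3) ^ 61 = d0 ^ 61 = b1
byte 1: (22 ^ 08) ^ 74 = 2a ^ 74 = 5e
byte 2: (89 ^ 18) ^ 74 = 91 ^ 74 = e5
byte 3: (2c ^ 43) ^ 61 = 6f ^ 61 = 0e
byte 4: (e9 ^ fd) ^ 63 = 14 ^ 63 = 77
byte 5: (86 ^ 37) ^ 6b = b1 ^ 6b = da
byte 6: (ce ^ 40) ^ 20 = 8e ^ 20 = ae
byte 7: (a5 ^ 22) ^ 74 = 87 ^ 74 = f3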